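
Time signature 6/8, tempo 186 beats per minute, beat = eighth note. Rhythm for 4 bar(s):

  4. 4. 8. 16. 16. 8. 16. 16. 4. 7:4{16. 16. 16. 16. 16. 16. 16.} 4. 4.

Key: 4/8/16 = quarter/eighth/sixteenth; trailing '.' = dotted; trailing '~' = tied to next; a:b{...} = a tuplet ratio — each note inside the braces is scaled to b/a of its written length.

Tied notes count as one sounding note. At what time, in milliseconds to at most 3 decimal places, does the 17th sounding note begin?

note 17 onset = 18b = 5806.452ms

1. 0.0ms @ 0 + 967.742ms (3)
2. 967.742ms @ 3 + 967.742ms (3)
3. 1935.484ms @ 6 + 483.871ms (3/2)
4. 2419.355ms @ 15/2 + 241.935ms (3/4)
5. 2661.29ms @ 33/4 + 241.935ms (3/4)
6. 2903.226ms @ 9 + 483.871ms (3/2)
7. 3387.097ms @ 21/2 + 241.935ms (3/4)
8. 3629.032ms @ 45/4 + 241.935ms (3/4)
9. 3870.968ms @ 12 + 967.742ms (3)
10. 4838.71ms @ 15 + 138.249ms (3/7)
11. 4976.959ms @ 108/7 + 138.249ms (3/7)
12. 5115.207ms @ 111/7 + 138.249ms (3/7)
13. 5253.456ms @ 114/7 + 138.249ms (3/7)
14. 5391.705ms @ 117/7 + 138.249ms (3/7)
15. 5529.954ms @ 120/7 + 138.249ms (3/7)
16. 5668.203ms @ 123/7 + 138.249ms (3/7)
17. 5806.452ms @ 18 + 967.742ms (3)
18. 6774.194ms @ 21 + 967.742ms (3)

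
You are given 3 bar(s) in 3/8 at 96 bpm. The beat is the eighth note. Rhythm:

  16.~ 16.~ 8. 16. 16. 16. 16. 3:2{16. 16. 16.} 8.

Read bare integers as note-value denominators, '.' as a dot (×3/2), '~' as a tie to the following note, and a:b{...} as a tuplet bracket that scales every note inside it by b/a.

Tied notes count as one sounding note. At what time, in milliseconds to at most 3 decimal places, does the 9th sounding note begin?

1. 0.0ms @ 0 + 1875.0ms (3)
2. 1875.0ms @ 3 + 468.75ms (3/4)
3. 2343.75ms @ 15/4 + 468.75ms (3/4)
4. 2812.5ms @ 9/2 + 468.75ms (3/4)
5. 3281.25ms @ 21/4 + 468.75ms (3/4)
6. 3750.0ms @ 6 + 312.5ms (1/2)
7. 4062.5ms @ 13/2 + 312.5ms (1/2)
8. 4375.0ms @ 7 + 312.5ms (1/2)
9. 4687.5ms @ 15/2 + 937.5ms (3/2)

note 9 onset = 15/2b = 4687.5ms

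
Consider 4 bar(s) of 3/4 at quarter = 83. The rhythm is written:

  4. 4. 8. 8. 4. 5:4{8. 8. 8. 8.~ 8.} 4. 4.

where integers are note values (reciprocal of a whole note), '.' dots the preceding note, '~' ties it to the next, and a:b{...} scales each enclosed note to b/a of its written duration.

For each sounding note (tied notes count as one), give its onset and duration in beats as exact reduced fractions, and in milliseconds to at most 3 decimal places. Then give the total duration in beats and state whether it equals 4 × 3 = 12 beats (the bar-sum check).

1) 0.0ms=0b +1084.337ms=3/2b
2) 1084.337ms=3/2b +1084.337ms=3/2b
3) 2168.675ms=3b +542.169ms=3/4b
4) 2710.843ms=15/4b +542.169ms=3/4b
5) 3253.012ms=9/2b +1084.337ms=3/2b
6) 4337.349ms=6b +433.735ms=3/5b
7) 4771.084ms=33/5b +433.735ms=3/5b
8) 5204.819ms=36/5b +433.735ms=3/5b
9) 5638.554ms=39/5b +867.47ms=6/5b
10) 6506.024ms=9b +1084.337ms=3/2b
11) 7590.361ms=21/2b +1084.337ms=3/2b
Σ=12b of 12 (83bpm 3/4) — PASS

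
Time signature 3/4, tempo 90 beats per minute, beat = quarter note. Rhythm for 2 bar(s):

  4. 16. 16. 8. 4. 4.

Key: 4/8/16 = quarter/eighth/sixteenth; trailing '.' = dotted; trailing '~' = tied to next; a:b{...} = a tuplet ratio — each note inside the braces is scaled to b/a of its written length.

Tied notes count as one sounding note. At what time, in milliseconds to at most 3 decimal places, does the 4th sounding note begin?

1. 0.0ms @ 0 + 1000.0ms (3/2)
2. 1000.0ms @ 3/2 + 250.0ms (3/8)
3. 1250.0ms @ 15/8 + 250.0ms (3/8)
4. 1500.0ms @ 9/4 + 500.0ms (3/4)
5. 2000.0ms @ 3 + 1000.0ms (3/2)
6. 3000.0ms @ 9/2 + 1000.0ms (3/2)

note 4 onset = 9/4b = 1500.0ms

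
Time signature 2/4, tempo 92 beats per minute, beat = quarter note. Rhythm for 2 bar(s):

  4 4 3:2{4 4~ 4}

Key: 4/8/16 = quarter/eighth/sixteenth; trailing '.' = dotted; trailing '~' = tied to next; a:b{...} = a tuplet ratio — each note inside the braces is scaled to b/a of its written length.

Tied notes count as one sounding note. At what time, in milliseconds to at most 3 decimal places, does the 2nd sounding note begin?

note 2 onset = 1b = 652.174ms

1. 0.0ms @ 0 + 652.174ms (1)
2. 652.174ms @ 1 + 652.174ms (1)
3. 1304.348ms @ 2 + 434.783ms (2/3)
4. 1739.13ms @ 8/3 + 869.565ms (4/3)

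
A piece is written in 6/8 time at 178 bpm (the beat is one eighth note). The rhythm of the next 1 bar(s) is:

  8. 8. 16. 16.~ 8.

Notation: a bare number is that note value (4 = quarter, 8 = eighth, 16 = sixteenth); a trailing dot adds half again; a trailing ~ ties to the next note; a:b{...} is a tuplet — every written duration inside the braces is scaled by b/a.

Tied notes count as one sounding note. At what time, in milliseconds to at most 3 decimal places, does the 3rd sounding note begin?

note 3 onset = 3b = 1011.236ms

1. 0.0ms @ 0 + 505.618ms (3/2)
2. 505.618ms @ 3/2 + 505.618ms (3/2)
3. 1011.236ms @ 3 + 252.809ms (3/4)
4. 1264.045ms @ 15/4 + 758.427ms (9/4)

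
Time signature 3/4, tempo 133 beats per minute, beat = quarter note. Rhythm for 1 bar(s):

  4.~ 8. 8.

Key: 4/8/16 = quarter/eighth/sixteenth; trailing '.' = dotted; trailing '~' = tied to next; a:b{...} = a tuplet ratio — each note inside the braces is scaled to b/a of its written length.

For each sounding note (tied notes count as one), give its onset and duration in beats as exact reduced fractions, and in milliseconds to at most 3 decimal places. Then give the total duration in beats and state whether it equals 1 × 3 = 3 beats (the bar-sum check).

1) 0.0ms=0b +1015.038ms=9/4b
2) 1015.038ms=9/4b +338.346ms=3/4b
Σ=3b of 3 (133bpm 3/4) — PASS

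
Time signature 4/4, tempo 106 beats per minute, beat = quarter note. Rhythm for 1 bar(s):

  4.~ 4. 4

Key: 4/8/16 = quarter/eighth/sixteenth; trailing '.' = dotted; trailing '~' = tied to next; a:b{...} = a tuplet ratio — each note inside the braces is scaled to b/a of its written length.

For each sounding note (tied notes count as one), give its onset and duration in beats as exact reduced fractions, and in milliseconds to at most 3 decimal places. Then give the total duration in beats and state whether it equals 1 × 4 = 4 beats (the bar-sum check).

1) 0.0ms=0b +1698.113ms=3b
2) 1698.113ms=3b +566.038ms=1b
Σ=4b of 4 (106bpm 4/4) — PASS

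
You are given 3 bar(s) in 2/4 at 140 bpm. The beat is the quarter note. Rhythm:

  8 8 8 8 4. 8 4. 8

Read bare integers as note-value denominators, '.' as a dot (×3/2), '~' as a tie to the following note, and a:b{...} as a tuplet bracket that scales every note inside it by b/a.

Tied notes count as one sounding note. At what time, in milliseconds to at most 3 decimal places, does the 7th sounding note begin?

1. 0.0ms @ 0 + 214.286ms (1/2)
2. 214.286ms @ 1/2 + 214.286ms (1/2)
3. 428.571ms @ 1 + 214.286ms (1/2)
4. 642.857ms @ 3/2 + 214.286ms (1/2)
5. 857.143ms @ 2 + 642.857ms (3/2)
6. 1500.0ms @ 7/2 + 214.286ms (1/2)
7. 1714.286ms @ 4 + 642.857ms (3/2)
8. 2357.143ms @ 11/2 + 214.286ms (1/2)

note 7 onset = 4b = 1714.286ms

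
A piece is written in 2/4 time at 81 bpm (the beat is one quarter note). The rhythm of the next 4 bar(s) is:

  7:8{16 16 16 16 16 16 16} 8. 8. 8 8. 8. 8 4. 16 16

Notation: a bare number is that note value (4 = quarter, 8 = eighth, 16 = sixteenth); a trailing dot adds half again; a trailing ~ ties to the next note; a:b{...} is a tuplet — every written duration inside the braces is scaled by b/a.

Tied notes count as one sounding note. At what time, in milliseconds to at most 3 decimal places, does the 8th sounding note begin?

1. 0.0ms @ 0 + 211.64ms (2/7)
2. 211.64ms @ 2/7 + 211.64ms (2/7)
3. 423.28ms @ 4/7 + 211.64ms (2/7)
4. 634.921ms @ 6/7 + 211.64ms (2/7)
5. 846.561ms @ 8/7 + 211.64ms (2/7)
6. 1058.201ms @ 10/7 + 211.64ms (2/7)
7. 1269.841ms @ 12/7 + 211.64ms (2/7)
8. 1481.481ms @ 2 + 555.556ms (3/4)
9. 2037.037ms @ 11/4 + 555.556ms (3/4)
10. 2592.593ms @ 7/2 + 370.37ms (1/2)
11. 2962.963ms @ 4 + 555.556ms (3/4)
12. 3518.519ms @ 19/4 + 555.556ms (3/4)
13. 4074.074ms @ 11/2 + 370.37ms (1/2)
14. 4444.444ms @ 6 + 1111.111ms (3/2)
15. 5555.556ms @ 15/2 + 185.185ms (1/4)
16. 5740.741ms @ 31/4 + 185.185ms (1/4)

note 8 onset = 2b = 1481.481ms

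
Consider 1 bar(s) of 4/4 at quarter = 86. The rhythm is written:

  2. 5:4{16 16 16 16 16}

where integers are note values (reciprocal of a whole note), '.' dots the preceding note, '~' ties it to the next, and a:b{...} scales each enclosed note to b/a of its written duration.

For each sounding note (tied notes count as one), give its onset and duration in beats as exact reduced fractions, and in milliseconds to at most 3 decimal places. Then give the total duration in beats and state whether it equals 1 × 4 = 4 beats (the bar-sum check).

1) 0.0ms=0b +2093.023ms=3b
2) 2093.023ms=3b +139.535ms=1/5b
3) 2232.558ms=16/5b +139.535ms=1/5b
4) 2372.093ms=17/5b +139.535ms=1/5b
5) 2511.628ms=18/5b +139.535ms=1/5b
6) 2651.163ms=19/5b +139.535ms=1/5b
Σ=4b of 4 (86bpm 4/4) — PASS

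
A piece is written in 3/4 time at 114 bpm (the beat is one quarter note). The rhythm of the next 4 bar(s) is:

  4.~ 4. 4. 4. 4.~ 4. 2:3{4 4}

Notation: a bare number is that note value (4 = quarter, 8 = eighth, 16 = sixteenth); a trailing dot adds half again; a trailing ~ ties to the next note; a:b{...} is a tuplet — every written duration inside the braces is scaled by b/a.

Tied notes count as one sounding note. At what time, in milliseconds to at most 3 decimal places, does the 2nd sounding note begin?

note 2 onset = 3b = 1578.947ms

1. 0.0ms @ 0 + 1578.947ms (3)
2. 1578.947ms @ 3 + 789.474ms (3/2)
3. 2368.421ms @ 9/2 + 789.474ms (3/2)
4. 3157.895ms @ 6 + 1578.947ms (3)
5. 4736.842ms @ 9 + 789.474ms (3/2)
6. 5526.316ms @ 21/2 + 789.474ms (3/2)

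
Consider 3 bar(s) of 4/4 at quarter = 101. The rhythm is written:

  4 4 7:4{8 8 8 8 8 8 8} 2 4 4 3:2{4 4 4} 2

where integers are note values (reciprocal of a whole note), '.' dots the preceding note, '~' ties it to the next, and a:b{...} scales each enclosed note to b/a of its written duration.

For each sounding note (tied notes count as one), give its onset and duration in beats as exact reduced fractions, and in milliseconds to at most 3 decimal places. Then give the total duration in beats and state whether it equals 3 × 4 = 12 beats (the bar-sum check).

1) 0.0ms=0b +594.059ms=1b
2) 594.059ms=1b +594.059ms=1b
3) 1188.119ms=2b +169.731ms=2/7b
4) 1357.85ms=16/7b +169.731ms=2/7b
5) 1527.581ms=18/7b +169.731ms=2/7b
6) 1697.313ms=20/7b +169.731ms=2/7b
7) 1867.044ms=22/7b +169.731ms=2/7b
8) 2036.775ms=24/7b +169.731ms=2/7b
9) 2206.506ms=26/7b +169.731ms=2/7b
10) 2376.238ms=4b +1188.119ms=2b
11) 3564.356ms=6b +594.059ms=1b
12) 4158.416ms=7b +594.059ms=1b
13) 4752.475ms=8b +396.04ms=2/3b
14) 5148.515ms=26/3b +396.04ms=2/3b
15) 5544.554ms=28/3b +396.04ms=2/3b
16) 5940.594ms=10b +1188.119ms=2b
Σ=12b of 12 (101bpm 4/4) — PASS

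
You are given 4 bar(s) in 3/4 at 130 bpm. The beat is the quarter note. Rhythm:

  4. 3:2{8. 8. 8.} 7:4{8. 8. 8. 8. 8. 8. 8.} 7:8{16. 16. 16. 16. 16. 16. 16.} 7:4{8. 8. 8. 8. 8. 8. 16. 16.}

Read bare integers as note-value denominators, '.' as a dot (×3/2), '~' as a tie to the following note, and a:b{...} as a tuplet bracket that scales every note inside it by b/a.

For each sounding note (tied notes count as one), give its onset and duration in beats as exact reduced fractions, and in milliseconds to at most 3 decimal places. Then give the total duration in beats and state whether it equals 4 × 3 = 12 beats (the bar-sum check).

1) 0.0ms=0b +692.308ms=3/2b
2) 692.308ms=3/2b +230.769ms=1/2b
3) 923.077ms=2b +230.769ms=1/2b
4) 1153.846ms=5/2b +230.769ms=1/2b
5) 1384.615ms=3b +197.802ms=3/7b
6) 1582.418ms=24/7b +197.802ms=3/7b
7) 1780.22ms=27/7b +197.802ms=3/7b
8) 1978.022ms=30/7b +197.802ms=3/7b
9) 2175.824ms=33/7b +197.802ms=3/7b
10) 2373.626ms=36/7b +197.802ms=3/7b
11) 2571.429ms=39/7b +197.802ms=3/7b
12) 2769.231ms=6b +197.802ms=3/7b
13) 2967.033ms=45/7b +197.802ms=3/7b
14) 3164.835ms=48/7b +197.802ms=3/7b
15) 3362.637ms=51/7b +197.802ms=3/7b
16) 3560.44ms=54/7b +197.802ms=3/7b
17) 3758.242ms=57/7b +197.802ms=3/7b
18) 3956.044ms=60/7b +197.802ms=3/7b
19) 4153.846ms=9b +197.802ms=3/7b
20) 4351.648ms=66/7b +197.802ms=3/7b
21) 4549.451ms=69/7b +197.802ms=3/7b
22) 4747.253ms=72/7b +197.802ms=3/7b
23) 4945.055ms=75/7b +197.802ms=3/7b
24) 5142.857ms=78/7b +197.802ms=3/7b
25) 5340.659ms=81/7b +98.901ms=3/14b
26) 5439.56ms=165/14b +98.901ms=3/14b
Σ=12b of 12 (130bpm 3/4) — PASS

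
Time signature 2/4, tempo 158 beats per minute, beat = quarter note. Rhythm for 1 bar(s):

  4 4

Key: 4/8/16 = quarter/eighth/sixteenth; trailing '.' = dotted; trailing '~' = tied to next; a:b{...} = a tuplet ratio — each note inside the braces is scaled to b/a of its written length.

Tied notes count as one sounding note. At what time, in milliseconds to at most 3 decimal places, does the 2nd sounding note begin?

1. 0.0ms @ 0 + 379.747ms (1)
2. 379.747ms @ 1 + 379.747ms (1)

note 2 onset = 1b = 379.747ms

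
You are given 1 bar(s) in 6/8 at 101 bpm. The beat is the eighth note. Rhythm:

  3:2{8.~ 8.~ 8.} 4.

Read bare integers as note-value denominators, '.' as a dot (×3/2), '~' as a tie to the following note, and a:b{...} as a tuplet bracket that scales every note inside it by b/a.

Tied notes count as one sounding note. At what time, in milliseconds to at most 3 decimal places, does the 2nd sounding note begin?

1. 0.0ms @ 0 + 1782.178ms (3)
2. 1782.178ms @ 3 + 1782.178ms (3)

note 2 onset = 3b = 1782.178ms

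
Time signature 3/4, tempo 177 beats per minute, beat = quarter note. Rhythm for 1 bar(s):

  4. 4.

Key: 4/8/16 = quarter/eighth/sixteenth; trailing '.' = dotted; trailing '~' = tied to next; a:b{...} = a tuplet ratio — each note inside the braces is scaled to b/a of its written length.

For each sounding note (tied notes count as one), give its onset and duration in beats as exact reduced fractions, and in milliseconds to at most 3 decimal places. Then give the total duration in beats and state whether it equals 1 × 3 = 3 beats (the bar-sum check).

1) 0.0ms=0b +508.475ms=3/2b
2) 508.475ms=3/2b +508.475ms=3/2b
Σ=3b of 3 (177bpm 3/4) — PASS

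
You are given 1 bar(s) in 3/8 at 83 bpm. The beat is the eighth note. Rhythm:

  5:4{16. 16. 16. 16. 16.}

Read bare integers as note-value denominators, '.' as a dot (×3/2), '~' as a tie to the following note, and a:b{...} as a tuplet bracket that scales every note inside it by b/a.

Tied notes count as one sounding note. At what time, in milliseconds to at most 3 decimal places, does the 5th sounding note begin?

1. 0.0ms @ 0 + 433.735ms (3/5)
2. 433.735ms @ 3/5 + 433.735ms (3/5)
3. 867.47ms @ 6/5 + 433.735ms (3/5)
4. 1301.205ms @ 9/5 + 433.735ms (3/5)
5. 1734.94ms @ 12/5 + 433.735ms (3/5)

note 5 onset = 12/5b = 1734.94ms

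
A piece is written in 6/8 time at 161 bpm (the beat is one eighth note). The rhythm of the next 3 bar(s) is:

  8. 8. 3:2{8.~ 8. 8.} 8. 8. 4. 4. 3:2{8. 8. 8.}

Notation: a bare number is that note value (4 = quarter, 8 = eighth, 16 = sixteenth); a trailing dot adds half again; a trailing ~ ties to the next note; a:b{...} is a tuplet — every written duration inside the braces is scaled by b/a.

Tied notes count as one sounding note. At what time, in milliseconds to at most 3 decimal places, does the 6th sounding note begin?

note 6 onset = 15/2b = 2795.031ms

1. 0.0ms @ 0 + 559.006ms (3/2)
2. 559.006ms @ 3/2 + 559.006ms (3/2)
3. 1118.012ms @ 3 + 745.342ms (2)
4. 1863.354ms @ 5 + 372.671ms (1)
5. 2236.025ms @ 6 + 559.006ms (3/2)
6. 2795.031ms @ 15/2 + 559.006ms (3/2)
7. 3354.037ms @ 9 + 1118.012ms (3)
8. 4472.05ms @ 12 + 1118.012ms (3)
9. 5590.062ms @ 15 + 372.671ms (1)
10. 5962.733ms @ 16 + 372.671ms (1)
11. 6335.404ms @ 17 + 372.671ms (1)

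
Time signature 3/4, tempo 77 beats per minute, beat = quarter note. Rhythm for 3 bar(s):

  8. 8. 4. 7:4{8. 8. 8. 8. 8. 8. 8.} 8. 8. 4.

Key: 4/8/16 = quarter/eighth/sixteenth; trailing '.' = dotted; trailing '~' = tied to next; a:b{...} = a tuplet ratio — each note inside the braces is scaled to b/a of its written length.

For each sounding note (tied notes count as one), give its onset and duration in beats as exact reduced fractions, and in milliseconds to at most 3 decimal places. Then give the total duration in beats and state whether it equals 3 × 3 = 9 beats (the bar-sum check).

1) 0.0ms=0b +584.416ms=3/4b
2) 584.416ms=3/4b +584.416ms=3/4b
3) 1168.831ms=3/2b +1168.831ms=3/2b
4) 2337.662ms=3b +333.952ms=3/7b
5) 2671.614ms=24/7b +333.952ms=3/7b
6) 3005.566ms=27/7b +333.952ms=3/7b
7) 3339.518ms=30/7b +333.952ms=3/7b
8) 3673.469ms=33/7b +333.952ms=3/7b
9) 4007.421ms=36/7b +333.952ms=3/7b
10) 4341.373ms=39/7b +333.952ms=3/7b
11) 4675.325ms=6b +584.416ms=3/4b
12) 5259.74ms=27/4b +584.416ms=3/4b
13) 5844.156ms=15/2b +1168.831ms=3/2b
Σ=9b of 9 (77bpm 3/4) — PASS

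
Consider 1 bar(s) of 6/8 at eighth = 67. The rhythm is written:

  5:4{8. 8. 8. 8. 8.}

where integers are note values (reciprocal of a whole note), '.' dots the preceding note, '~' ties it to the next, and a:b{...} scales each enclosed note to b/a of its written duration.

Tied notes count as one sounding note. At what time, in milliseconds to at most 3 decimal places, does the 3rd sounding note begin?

note 3 onset = 12/5b = 2149.254ms

1. 0.0ms @ 0 + 1074.627ms (6/5)
2. 1074.627ms @ 6/5 + 1074.627ms (6/5)
3. 2149.254ms @ 12/5 + 1074.627ms (6/5)
4. 3223.881ms @ 18/5 + 1074.627ms (6/5)
5. 4298.507ms @ 24/5 + 1074.627ms (6/5)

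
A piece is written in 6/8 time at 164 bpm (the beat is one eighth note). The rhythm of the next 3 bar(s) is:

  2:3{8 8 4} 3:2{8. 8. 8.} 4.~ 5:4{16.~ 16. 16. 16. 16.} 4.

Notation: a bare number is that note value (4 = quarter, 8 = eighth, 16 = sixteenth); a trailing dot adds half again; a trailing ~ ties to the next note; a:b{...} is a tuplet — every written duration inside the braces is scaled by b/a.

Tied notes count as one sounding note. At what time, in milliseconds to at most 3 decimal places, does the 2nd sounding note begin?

note 2 onset = 3/2b = 548.78ms

1. 0.0ms @ 0 + 548.78ms (3/2)
2. 548.78ms @ 3/2 + 548.78ms (3/2)
3. 1097.561ms @ 3 + 1097.561ms (3)
4. 2195.122ms @ 6 + 365.854ms (1)
5. 2560.976ms @ 7 + 365.854ms (1)
6. 2926.829ms @ 8 + 365.854ms (1)
7. 3292.683ms @ 9 + 1536.585ms (21/5)
8. 4829.268ms @ 66/5 + 219.512ms (3/5)
9. 5048.78ms @ 69/5 + 219.512ms (3/5)
10. 5268.293ms @ 72/5 + 219.512ms (3/5)
11. 5487.805ms @ 15 + 1097.561ms (3)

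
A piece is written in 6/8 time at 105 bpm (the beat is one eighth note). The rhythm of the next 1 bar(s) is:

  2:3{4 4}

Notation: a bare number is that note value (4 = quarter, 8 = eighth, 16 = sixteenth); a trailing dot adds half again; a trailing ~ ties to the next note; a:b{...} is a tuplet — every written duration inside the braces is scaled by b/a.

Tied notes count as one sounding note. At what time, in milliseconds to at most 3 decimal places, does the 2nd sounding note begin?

1. 0.0ms @ 0 + 1714.286ms (3)
2. 1714.286ms @ 3 + 1714.286ms (3)

note 2 onset = 3b = 1714.286ms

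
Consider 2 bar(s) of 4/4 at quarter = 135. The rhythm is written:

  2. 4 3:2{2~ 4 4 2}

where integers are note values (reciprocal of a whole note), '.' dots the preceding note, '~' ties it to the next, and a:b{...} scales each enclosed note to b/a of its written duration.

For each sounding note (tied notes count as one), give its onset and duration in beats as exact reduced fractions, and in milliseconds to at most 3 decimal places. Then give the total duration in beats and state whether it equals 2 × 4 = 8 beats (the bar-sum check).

1) 0.0ms=0b +1333.333ms=3b
2) 1333.333ms=3b +444.444ms=1b
3) 1777.778ms=4b +888.889ms=2b
4) 2666.667ms=6b +296.296ms=2/3b
5) 2962.963ms=20/3b +592.593ms=4/3b
Σ=8b of 8 (135bpm 4/4) — PASS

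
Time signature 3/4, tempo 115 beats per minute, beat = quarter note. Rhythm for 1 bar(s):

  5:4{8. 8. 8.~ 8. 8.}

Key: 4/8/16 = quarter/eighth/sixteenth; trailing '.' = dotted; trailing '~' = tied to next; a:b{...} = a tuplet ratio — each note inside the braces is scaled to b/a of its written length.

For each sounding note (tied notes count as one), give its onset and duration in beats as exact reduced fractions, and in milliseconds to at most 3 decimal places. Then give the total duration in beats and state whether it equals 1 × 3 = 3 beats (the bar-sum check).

1) 0.0ms=0b +313.043ms=3/5b
2) 313.043ms=3/5b +313.043ms=3/5b
3) 626.087ms=6/5b +626.087ms=6/5b
4) 1252.174ms=12/5b +313.043ms=3/5b
Σ=3b of 3 (115bpm 3/4) — PASS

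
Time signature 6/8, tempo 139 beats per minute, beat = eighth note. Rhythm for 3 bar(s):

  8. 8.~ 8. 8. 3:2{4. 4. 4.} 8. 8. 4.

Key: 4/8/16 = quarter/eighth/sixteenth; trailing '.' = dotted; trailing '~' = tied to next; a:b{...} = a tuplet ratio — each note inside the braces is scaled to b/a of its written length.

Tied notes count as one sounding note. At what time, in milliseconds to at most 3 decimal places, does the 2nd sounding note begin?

1. 0.0ms @ 0 + 647.482ms (3/2)
2. 647.482ms @ 3/2 + 1294.964ms (3)
3. 1942.446ms @ 9/2 + 647.482ms (3/2)
4. 2589.928ms @ 6 + 863.309ms (2)
5. 3453.237ms @ 8 + 863.309ms (2)
6. 4316.547ms @ 10 + 863.309ms (2)
7. 5179.856ms @ 12 + 647.482ms (3/2)
8. 5827.338ms @ 27/2 + 647.482ms (3/2)
9. 6474.82ms @ 15 + 1294.964ms (3)

note 2 onset = 3/2b = 647.482ms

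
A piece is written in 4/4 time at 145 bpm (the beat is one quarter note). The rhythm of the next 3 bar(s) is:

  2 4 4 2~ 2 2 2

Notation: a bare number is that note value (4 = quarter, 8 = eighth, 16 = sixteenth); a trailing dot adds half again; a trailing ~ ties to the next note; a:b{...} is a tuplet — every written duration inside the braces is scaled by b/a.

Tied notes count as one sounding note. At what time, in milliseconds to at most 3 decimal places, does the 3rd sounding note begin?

1. 0.0ms @ 0 + 827.586ms (2)
2. 827.586ms @ 2 + 413.793ms (1)
3. 1241.379ms @ 3 + 413.793ms (1)
4. 1655.172ms @ 4 + 1655.172ms (4)
5. 3310.345ms @ 8 + 827.586ms (2)
6. 4137.931ms @ 10 + 827.586ms (2)

note 3 onset = 3b = 1241.379ms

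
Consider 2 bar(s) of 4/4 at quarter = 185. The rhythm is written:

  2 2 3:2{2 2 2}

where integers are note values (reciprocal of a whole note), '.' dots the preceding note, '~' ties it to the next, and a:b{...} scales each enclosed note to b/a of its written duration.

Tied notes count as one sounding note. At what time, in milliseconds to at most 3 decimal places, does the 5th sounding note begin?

note 5 onset = 20/3b = 2162.162ms

1. 0.0ms @ 0 + 648.649ms (2)
2. 648.649ms @ 2 + 648.649ms (2)
3. 1297.297ms @ 4 + 432.432ms (4/3)
4. 1729.73ms @ 16/3 + 432.432ms (4/3)
5. 2162.162ms @ 20/3 + 432.432ms (4/3)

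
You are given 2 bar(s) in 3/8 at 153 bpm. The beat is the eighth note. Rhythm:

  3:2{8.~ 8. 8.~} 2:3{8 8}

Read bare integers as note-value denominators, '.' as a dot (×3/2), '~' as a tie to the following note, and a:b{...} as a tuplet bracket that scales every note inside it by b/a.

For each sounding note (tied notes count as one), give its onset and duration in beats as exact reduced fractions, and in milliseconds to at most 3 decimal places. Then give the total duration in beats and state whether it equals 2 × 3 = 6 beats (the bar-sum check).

1) 0.0ms=0b +784.314ms=2b
2) 784.314ms=2b +980.392ms=5/2b
3) 1764.706ms=9/2b +588.235ms=3/2b
Σ=6b of 6 (153bpm 3/8) — PASS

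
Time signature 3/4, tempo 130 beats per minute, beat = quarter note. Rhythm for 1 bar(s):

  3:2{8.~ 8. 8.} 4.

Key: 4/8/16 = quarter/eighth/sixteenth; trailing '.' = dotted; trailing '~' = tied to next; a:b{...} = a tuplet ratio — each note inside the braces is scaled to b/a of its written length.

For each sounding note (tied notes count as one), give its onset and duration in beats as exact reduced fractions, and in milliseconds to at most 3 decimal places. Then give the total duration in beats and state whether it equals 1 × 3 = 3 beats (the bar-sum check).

1) 0.0ms=0b +461.538ms=1b
2) 461.538ms=1b +230.769ms=1/2b
3) 692.308ms=3/2b +692.308ms=3/2b
Σ=3b of 3 (130bpm 3/4) — PASS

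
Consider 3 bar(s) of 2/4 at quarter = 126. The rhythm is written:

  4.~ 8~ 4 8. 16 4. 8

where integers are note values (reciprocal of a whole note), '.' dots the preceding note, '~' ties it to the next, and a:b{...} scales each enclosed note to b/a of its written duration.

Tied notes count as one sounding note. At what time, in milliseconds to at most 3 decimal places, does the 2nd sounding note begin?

1. 0.0ms @ 0 + 1428.571ms (3)
2. 1428.571ms @ 3 + 357.143ms (3/4)
3. 1785.714ms @ 15/4 + 119.048ms (1/4)
4. 1904.762ms @ 4 + 714.286ms (3/2)
5. 2619.048ms @ 11/2 + 238.095ms (1/2)

note 2 onset = 3b = 1428.571ms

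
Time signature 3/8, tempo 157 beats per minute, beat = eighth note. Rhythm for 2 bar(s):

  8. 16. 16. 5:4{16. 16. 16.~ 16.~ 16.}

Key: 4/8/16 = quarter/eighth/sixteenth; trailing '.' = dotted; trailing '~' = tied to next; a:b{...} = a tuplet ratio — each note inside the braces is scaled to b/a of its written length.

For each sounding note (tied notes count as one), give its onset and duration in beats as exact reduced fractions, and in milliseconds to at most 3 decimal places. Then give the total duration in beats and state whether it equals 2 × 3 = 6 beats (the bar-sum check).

1) 0.0ms=0b +573.248ms=3/2b
2) 573.248ms=3/2b +286.624ms=3/4b
3) 859.873ms=9/4b +286.624ms=3/4b
4) 1146.497ms=3b +229.299ms=3/5b
5) 1375.796ms=18/5b +229.299ms=3/5b
6) 1605.096ms=21/5b +687.898ms=9/5b
Σ=6b of 6 (157bpm 3/8) — PASS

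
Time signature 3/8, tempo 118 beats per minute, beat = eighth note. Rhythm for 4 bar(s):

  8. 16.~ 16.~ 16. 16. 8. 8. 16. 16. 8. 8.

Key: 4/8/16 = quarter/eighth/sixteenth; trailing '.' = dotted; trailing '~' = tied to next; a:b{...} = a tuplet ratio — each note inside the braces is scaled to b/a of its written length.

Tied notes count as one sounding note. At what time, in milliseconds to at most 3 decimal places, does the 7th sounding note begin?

1. 0.0ms @ 0 + 762.712ms (3/2)
2. 762.712ms @ 3/2 + 1144.068ms (9/4)
3. 1906.78ms @ 15/4 + 381.356ms (3/4)
4. 2288.136ms @ 9/2 + 762.712ms (3/2)
5. 3050.847ms @ 6 + 762.712ms (3/2)
6. 3813.559ms @ 15/2 + 381.356ms (3/4)
7. 4194.915ms @ 33/4 + 381.356ms (3/4)
8. 4576.271ms @ 9 + 762.712ms (3/2)
9. 5338.983ms @ 21/2 + 762.712ms (3/2)

note 7 onset = 33/4b = 4194.915ms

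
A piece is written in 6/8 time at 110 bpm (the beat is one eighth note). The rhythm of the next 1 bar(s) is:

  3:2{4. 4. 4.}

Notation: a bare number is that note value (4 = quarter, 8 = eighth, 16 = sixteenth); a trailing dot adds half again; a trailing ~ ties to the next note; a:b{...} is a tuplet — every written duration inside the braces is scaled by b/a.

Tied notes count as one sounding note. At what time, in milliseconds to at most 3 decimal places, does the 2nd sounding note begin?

note 2 onset = 2b = 1090.909ms

1. 0.0ms @ 0 + 1090.909ms (2)
2. 1090.909ms @ 2 + 1090.909ms (2)
3. 2181.818ms @ 4 + 1090.909ms (2)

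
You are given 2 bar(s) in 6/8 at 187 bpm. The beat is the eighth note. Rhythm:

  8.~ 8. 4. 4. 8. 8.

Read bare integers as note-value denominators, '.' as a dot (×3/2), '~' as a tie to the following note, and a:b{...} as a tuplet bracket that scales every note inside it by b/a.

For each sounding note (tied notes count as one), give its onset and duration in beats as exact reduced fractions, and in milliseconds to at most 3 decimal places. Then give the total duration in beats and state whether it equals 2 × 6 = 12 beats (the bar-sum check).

1) 0.0ms=0b +962.567ms=3b
2) 962.567ms=3b +962.567ms=3b
3) 1925.134ms=6b +962.567ms=3b
4) 2887.701ms=9b +481.283ms=3/2b
5) 3368.984ms=21/2b +481.283ms=3/2b
Σ=12b of 12 (187bpm 6/8) — PASS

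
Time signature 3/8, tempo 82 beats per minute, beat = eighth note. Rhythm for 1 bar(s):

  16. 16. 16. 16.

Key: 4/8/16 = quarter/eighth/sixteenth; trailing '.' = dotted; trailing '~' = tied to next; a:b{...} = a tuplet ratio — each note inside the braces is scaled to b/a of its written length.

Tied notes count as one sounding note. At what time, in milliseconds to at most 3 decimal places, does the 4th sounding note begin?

1. 0.0ms @ 0 + 548.78ms (3/4)
2. 548.78ms @ 3/4 + 548.78ms (3/4)
3. 1097.561ms @ 3/2 + 548.78ms (3/4)
4. 1646.341ms @ 9/4 + 548.78ms (3/4)

note 4 onset = 9/4b = 1646.341ms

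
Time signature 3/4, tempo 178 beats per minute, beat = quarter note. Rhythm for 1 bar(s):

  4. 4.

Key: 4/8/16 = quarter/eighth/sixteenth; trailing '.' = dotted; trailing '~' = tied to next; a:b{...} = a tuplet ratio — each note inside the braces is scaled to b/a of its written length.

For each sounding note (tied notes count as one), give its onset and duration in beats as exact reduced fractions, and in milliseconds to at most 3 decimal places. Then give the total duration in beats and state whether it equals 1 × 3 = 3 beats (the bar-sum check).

1) 0.0ms=0b +505.618ms=3/2b
2) 505.618ms=3/2b +505.618ms=3/2b
Σ=3b of 3 (178bpm 3/4) — PASS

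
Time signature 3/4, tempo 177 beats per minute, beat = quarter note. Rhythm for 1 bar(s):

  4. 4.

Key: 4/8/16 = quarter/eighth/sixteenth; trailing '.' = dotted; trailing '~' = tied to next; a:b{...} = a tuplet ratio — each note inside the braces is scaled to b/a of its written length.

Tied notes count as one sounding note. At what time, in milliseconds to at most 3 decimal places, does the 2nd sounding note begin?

1. 0.0ms @ 0 + 508.475ms (3/2)
2. 508.475ms @ 3/2 + 508.475ms (3/2)

note 2 onset = 3/2b = 508.475ms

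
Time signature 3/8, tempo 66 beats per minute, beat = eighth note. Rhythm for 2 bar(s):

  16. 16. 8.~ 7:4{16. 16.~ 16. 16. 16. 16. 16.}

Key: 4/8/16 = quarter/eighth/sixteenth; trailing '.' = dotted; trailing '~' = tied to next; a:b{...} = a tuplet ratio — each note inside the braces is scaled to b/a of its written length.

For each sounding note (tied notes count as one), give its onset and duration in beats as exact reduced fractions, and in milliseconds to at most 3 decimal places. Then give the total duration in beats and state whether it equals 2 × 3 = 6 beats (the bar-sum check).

1) 0.0ms=0b +681.818ms=3/4b
2) 681.818ms=3/4b +681.818ms=3/4b
3) 1363.636ms=3/2b +1753.247ms=27/14b
4) 3116.883ms=24/7b +779.221ms=6/7b
5) 3896.104ms=30/7b +389.61ms=3/7b
6) 4285.714ms=33/7b +389.61ms=3/7b
7) 4675.325ms=36/7b +389.61ms=3/7b
8) 5064.935ms=39/7b +389.61ms=3/7b
Σ=6b of 6 (66bpm 3/8) — PASS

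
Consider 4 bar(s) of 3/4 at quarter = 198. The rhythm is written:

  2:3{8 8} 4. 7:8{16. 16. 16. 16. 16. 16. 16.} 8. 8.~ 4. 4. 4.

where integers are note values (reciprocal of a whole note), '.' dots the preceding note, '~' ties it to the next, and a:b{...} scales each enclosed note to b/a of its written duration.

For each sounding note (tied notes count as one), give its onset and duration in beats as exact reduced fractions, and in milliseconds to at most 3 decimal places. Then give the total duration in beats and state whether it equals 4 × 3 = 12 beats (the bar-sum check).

1) 0.0ms=0b +227.273ms=3/4b
2) 227.273ms=3/4b +227.273ms=3/4b
3) 454.545ms=3/2b +454.545ms=3/2b
4) 909.091ms=3b +129.87ms=3/7b
5) 1038.961ms=24/7b +129.87ms=3/7b
6) 1168.831ms=27/7b +129.87ms=3/7b
7) 1298.701ms=30/7b +129.87ms=3/7b
8) 1428.571ms=33/7b +129.87ms=3/7b
9) 1558.442ms=36/7b +129.87ms=3/7b
10) 1688.312ms=39/7b +129.87ms=3/7b
11) 1818.182ms=6b +227.273ms=3/4b
12) 2045.455ms=27/4b +681.818ms=9/4b
13) 2727.273ms=9b +454.545ms=3/2b
14) 3181.818ms=21/2b +454.545ms=3/2b
Σ=12b of 12 (198bpm 3/4) — PASS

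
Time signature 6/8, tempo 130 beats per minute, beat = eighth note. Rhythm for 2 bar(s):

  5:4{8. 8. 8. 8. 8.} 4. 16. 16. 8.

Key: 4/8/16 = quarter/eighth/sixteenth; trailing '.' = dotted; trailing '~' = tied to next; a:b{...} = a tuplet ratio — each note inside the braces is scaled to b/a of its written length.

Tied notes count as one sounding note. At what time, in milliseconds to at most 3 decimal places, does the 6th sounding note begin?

note 6 onset = 6b = 2769.231ms

1. 0.0ms @ 0 + 553.846ms (6/5)
2. 553.846ms @ 6/5 + 553.846ms (6/5)
3. 1107.692ms @ 12/5 + 553.846ms (6/5)
4. 1661.538ms @ 18/5 + 553.846ms (6/5)
5. 2215.385ms @ 24/5 + 553.846ms (6/5)
6. 2769.231ms @ 6 + 1384.615ms (3)
7. 4153.846ms @ 9 + 346.154ms (3/4)
8. 4500.0ms @ 39/4 + 346.154ms (3/4)
9. 4846.154ms @ 21/2 + 692.308ms (3/2)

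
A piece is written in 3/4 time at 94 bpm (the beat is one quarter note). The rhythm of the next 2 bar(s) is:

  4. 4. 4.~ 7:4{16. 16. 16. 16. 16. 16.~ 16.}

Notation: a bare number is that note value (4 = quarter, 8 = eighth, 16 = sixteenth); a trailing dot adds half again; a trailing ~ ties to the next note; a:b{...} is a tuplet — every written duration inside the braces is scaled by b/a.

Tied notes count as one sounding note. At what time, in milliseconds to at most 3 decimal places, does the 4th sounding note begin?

note 4 onset = 33/7b = 3009.119ms

1. 0.0ms @ 0 + 957.447ms (3/2)
2. 957.447ms @ 3/2 + 957.447ms (3/2)
3. 1914.894ms @ 3 + 1094.225ms (12/7)
4. 3009.119ms @ 33/7 + 136.778ms (3/14)
5. 3145.897ms @ 69/14 + 136.778ms (3/14)
6. 3282.675ms @ 36/7 + 136.778ms (3/14)
7. 3419.453ms @ 75/14 + 136.778ms (3/14)
8. 3556.231ms @ 39/7 + 273.556ms (3/7)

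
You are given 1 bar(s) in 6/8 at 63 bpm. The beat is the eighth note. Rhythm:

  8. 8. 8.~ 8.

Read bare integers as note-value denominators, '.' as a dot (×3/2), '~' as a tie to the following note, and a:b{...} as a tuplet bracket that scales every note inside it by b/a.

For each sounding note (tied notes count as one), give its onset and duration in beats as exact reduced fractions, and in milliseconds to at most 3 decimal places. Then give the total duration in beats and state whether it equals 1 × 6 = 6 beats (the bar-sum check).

1) 0.0ms=0b +1428.571ms=3/2b
2) 1428.571ms=3/2b +1428.571ms=3/2b
3) 2857.143ms=3b +2857.143ms=3b
Σ=6b of 6 (63bpm 6/8) — PASS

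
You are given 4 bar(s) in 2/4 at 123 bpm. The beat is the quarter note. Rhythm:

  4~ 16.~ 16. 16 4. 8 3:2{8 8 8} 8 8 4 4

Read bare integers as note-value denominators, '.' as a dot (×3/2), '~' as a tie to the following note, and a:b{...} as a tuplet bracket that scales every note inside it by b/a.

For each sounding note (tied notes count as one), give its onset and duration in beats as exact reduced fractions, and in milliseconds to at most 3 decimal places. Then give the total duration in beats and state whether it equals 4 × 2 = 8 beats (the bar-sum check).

1) 0.0ms=0b +853.659ms=7/4b
2) 853.659ms=7/4b +121.951ms=1/4b
3) 975.61ms=2b +731.707ms=3/2b
4) 1707.317ms=7/2b +243.902ms=1/2b
5) 1951.22ms=4b +162.602ms=1/3b
6) 2113.821ms=13/3b +162.602ms=1/3b
7) 2276.423ms=14/3b +162.602ms=1/3b
8) 2439.024ms=5b +243.902ms=1/2b
9) 2682.927ms=11/2b +243.902ms=1/2b
10) 2926.829ms=6b +487.805ms=1b
11) 3414.634ms=7b +487.805ms=1b
Σ=8b of 8 (123bpm 2/4) — PASS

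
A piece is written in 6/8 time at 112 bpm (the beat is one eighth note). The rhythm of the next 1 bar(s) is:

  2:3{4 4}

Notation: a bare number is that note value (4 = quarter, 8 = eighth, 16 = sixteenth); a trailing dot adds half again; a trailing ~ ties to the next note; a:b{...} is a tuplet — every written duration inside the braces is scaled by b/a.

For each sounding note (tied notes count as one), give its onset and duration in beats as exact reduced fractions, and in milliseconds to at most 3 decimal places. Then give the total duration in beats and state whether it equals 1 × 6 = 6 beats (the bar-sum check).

1) 0.0ms=0b +1607.143ms=3b
2) 1607.143ms=3b +1607.143ms=3b
Σ=6b of 6 (112bpm 6/8) — PASS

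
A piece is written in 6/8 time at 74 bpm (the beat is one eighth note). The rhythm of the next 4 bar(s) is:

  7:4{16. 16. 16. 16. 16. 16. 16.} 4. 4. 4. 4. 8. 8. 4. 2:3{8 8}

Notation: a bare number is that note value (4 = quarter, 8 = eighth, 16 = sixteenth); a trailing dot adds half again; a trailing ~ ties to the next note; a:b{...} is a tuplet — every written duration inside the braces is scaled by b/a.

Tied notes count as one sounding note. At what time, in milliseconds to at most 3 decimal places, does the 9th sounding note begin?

1. 0.0ms @ 0 + 347.49ms (3/7)
2. 347.49ms @ 3/7 + 347.49ms (3/7)
3. 694.981ms @ 6/7 + 347.49ms (3/7)
4. 1042.471ms @ 9/7 + 347.49ms (3/7)
5. 1389.961ms @ 12/7 + 347.49ms (3/7)
6. 1737.452ms @ 15/7 + 347.49ms (3/7)
7. 2084.942ms @ 18/7 + 347.49ms (3/7)
8. 2432.432ms @ 3 + 2432.432ms (3)
9. 4864.865ms @ 6 + 2432.432ms (3)
10. 7297.297ms @ 9 + 2432.432ms (3)
11. 9729.73ms @ 12 + 2432.432ms (3)
12. 12162.162ms @ 15 + 1216.216ms (3/2)
13. 13378.378ms @ 33/2 + 1216.216ms (3/2)
14. 14594.595ms @ 18 + 2432.432ms (3)
15. 17027.027ms @ 21 + 1216.216ms (3/2)
16. 18243.243ms @ 45/2 + 1216.216ms (3/2)

note 9 onset = 6b = 4864.865ms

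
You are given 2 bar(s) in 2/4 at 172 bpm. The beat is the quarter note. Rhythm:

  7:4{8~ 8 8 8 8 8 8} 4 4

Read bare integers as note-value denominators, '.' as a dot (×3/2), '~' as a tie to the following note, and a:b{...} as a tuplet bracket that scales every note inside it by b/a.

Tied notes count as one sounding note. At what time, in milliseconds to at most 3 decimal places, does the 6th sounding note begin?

note 6 onset = 12/7b = 598.007ms

1. 0.0ms @ 0 + 199.336ms (4/7)
2. 199.336ms @ 4/7 + 99.668ms (2/7)
3. 299.003ms @ 6/7 + 99.668ms (2/7)
4. 398.671ms @ 8/7 + 99.668ms (2/7)
5. 498.339ms @ 10/7 + 99.668ms (2/7)
6. 598.007ms @ 12/7 + 99.668ms (2/7)
7. 697.674ms @ 2 + 348.837ms (1)
8. 1046.512ms @ 3 + 348.837ms (1)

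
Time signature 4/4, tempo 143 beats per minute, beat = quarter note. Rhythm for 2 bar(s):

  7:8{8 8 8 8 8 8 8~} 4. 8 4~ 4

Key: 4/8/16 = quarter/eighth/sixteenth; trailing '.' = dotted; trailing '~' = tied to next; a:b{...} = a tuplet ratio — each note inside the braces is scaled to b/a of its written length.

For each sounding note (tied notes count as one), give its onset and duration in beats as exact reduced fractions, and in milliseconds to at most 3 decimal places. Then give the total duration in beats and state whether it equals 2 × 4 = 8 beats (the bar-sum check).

1) 0.0ms=0b +239.76ms=4/7b
2) 239.76ms=4/7b +239.76ms=4/7b
3) 479.52ms=8/7b +239.76ms=4/7b
4) 719.281ms=12/7b +239.76ms=4/7b
5) 959.041ms=16/7b +239.76ms=4/7b
6) 1198.801ms=20/7b +239.76ms=4/7b
7) 1438.561ms=24/7b +869.131ms=29/14b
8) 2307.692ms=11/2b +209.79ms=1/2b
9) 2517.483ms=6b +839.161ms=2b
Σ=8b of 8 (143bpm 4/4) — PASS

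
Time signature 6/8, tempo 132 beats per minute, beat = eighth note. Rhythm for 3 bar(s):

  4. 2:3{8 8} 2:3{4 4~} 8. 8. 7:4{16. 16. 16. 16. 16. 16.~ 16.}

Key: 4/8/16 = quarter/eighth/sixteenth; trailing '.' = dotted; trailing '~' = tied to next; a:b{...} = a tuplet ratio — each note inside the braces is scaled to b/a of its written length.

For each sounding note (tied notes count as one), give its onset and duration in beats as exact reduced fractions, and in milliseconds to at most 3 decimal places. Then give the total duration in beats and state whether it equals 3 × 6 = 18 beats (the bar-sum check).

1) 0.0ms=0b +1363.636ms=3b
2) 1363.636ms=3b +681.818ms=3/2b
3) 2045.455ms=9/2b +681.818ms=3/2b
4) 2727.273ms=6b +1363.636ms=3b
5) 4090.909ms=9b +2045.455ms=9/2b
6) 6136.364ms=27/2b +681.818ms=3/2b
7) 6818.182ms=15b +194.805ms=3/7b
8) 7012.987ms=108/7b +194.805ms=3/7b
9) 7207.792ms=111/7b +194.805ms=3/7b
10) 7402.597ms=114/7b +194.805ms=3/7b
11) 7597.403ms=117/7b +194.805ms=3/7b
12) 7792.208ms=120/7b +389.61ms=6/7b
Σ=18b of 18 (132bpm 6/8) — PASS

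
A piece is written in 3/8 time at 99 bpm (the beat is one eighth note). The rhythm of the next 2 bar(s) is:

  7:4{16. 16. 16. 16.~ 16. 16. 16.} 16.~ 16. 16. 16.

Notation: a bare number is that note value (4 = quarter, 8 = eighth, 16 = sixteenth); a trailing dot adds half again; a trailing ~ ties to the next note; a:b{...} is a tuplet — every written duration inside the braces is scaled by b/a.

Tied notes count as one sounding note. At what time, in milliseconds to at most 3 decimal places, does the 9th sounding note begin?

1. 0.0ms @ 0 + 259.74ms (3/7)
2. 259.74ms @ 3/7 + 259.74ms (3/7)
3. 519.481ms @ 6/7 + 259.74ms (3/7)
4. 779.221ms @ 9/7 + 519.481ms (6/7)
5. 1298.701ms @ 15/7 + 259.74ms (3/7)
6. 1558.442ms @ 18/7 + 259.74ms (3/7)
7. 1818.182ms @ 3 + 909.091ms (3/2)
8. 2727.273ms @ 9/2 + 454.545ms (3/4)
9. 3181.818ms @ 21/4 + 454.545ms (3/4)

note 9 onset = 21/4b = 3181.818ms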